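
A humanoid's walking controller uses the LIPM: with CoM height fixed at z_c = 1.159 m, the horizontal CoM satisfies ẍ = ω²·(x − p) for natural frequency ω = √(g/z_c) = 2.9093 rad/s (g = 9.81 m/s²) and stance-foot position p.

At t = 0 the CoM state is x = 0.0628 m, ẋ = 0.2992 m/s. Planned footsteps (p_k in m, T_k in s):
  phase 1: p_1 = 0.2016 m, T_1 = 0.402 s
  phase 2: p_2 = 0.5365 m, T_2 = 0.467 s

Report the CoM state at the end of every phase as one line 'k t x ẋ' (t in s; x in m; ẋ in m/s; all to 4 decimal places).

phase 1: p=0.2016, T=0.402, ωT=1.169539, cosh=1.765508, sinh=1.454998; start (x,ẋ)=(0.062800, 0.299200) → end (x,ẋ)=(0.106183, -0.059304)
phase 2: p=0.5365, T=0.467, ωT=1.358643, cosh=2.073960, sinh=1.816950; start (x,ẋ)=(0.106183, -0.059304) → end (x,ẋ)=(-0.392997, -2.397671)

1 0.4020 0.1062 -0.0593
2 0.8690 -0.3930 -2.3977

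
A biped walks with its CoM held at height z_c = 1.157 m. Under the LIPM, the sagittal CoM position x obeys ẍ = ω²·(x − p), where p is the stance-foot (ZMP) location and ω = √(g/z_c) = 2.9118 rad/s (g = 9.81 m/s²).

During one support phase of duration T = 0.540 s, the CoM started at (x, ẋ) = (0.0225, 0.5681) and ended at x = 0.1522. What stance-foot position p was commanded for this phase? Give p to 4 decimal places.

ωT = 2.9118·0.540 = 1.572372; cosh(ωT) = 2.512808, sinh(ωT) = 2.305255
x(T) = p + (x₀−p)·cosh(ωT) + (ẋ₀/ω)·sinh(ωT) ⇒ p·(1 − cosh) = x(T) − x₀·cosh − (ẋ₀/ω)·sinh
numerator   = 0.1522 − (0.0225)·2.512808 − (0.5681/2.9118)·2.305255 = -0.354100
denominator = 1 − 2.512808 = -1.512808
p = -0.354100 / -1.512808 = 0.2341

p = 0.2341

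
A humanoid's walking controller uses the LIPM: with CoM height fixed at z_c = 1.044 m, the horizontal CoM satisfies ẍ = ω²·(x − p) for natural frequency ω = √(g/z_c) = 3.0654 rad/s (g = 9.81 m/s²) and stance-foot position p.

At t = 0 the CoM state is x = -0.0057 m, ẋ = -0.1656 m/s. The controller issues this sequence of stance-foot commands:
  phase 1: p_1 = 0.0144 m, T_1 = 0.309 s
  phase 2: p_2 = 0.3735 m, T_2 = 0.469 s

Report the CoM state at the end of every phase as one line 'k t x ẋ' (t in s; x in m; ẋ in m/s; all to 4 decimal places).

1 0.3090 -0.0746 -0.3131
2 0.7780 -0.8260 -3.4252

phase 1: p=0.0144, T=0.309, ωT=0.947209, cosh=1.483162, sinh=1.095340; start (x,ẋ)=(-0.005700, -0.165600) → end (x,ẋ)=(-0.074584, -0.313100)
phase 2: p=0.3735, T=0.469, ωT=1.437673, cosh=2.224182, sinh=1.986702; start (x,ẋ)=(-0.074584, -0.313100) → end (x,ẋ)=(-0.826043, -3.425243)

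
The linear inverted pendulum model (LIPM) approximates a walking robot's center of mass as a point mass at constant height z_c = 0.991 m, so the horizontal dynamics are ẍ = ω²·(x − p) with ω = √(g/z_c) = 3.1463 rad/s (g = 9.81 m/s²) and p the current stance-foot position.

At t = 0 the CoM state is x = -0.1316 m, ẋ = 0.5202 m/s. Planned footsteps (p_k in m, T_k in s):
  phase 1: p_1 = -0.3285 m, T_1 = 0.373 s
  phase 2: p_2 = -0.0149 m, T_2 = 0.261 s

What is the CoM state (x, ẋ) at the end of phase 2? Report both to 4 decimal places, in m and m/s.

x = 0.8931, ẋ = 3.2775

phase 1: p=-0.3285, T=0.373, ωT=1.173570, cosh=1.771388, sinh=1.462127; start (x,ẋ)=(-0.131600, 0.520200) → end (x,ẋ)=(0.262030, 1.827273)
phase 2: p=-0.0149, T=0.261, ωT=0.821184, cosh=1.356550, sinh=0.916640; start (x,ẋ)=(0.262030, 1.827273) → end (x,ẋ)=(0.893126, 3.277462)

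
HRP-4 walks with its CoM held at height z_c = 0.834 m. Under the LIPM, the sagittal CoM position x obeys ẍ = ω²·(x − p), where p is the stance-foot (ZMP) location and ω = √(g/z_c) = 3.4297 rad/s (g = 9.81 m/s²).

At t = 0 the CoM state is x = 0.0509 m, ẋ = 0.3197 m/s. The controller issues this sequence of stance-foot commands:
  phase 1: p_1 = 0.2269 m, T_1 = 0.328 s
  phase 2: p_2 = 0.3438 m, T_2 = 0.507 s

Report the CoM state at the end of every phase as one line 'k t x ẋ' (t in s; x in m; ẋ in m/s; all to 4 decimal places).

1 0.3280 0.0557 -0.2874
2 0.8350 -0.7323 -3.5676

phase 1: p=0.2269, T=0.328, ωT=1.124942, cosh=1.702354, sinh=1.377683; start (x,ẋ)=(0.050900, 0.319700) → end (x,ẋ)=(0.055707, -0.287364)
phase 2: p=0.3438, T=0.507, ωT=1.738858, cosh=2.933281, sinh=2.757560; start (x,ẋ)=(0.055707, -0.287364) → end (x,ẋ)=(-0.732306, -3.567593)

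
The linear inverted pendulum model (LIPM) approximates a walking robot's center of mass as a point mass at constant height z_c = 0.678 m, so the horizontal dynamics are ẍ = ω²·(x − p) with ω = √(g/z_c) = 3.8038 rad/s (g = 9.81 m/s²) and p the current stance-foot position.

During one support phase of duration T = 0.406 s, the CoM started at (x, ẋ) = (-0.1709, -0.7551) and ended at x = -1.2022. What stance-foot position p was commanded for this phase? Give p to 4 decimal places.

p = 0.2345

ωT = 3.8038·0.406 = 1.544343; cosh(ωT) = 2.449172, sinh(ωT) = 2.235720
x(T) = p + (x₀−p)·cosh(ωT) + (ẋ₀/ω)·sinh(ωT) ⇒ p·(1 − cosh) = x(T) − x₀·cosh − (ẋ₀/ω)·sinh
numerator   = -1.2022 − (-0.1709)·2.449172 − (-0.7551/3.8038)·2.235720 = -0.339819
denominator = 1 − 2.449172 = -1.449172
p = -0.339819 / -1.449172 = 0.2345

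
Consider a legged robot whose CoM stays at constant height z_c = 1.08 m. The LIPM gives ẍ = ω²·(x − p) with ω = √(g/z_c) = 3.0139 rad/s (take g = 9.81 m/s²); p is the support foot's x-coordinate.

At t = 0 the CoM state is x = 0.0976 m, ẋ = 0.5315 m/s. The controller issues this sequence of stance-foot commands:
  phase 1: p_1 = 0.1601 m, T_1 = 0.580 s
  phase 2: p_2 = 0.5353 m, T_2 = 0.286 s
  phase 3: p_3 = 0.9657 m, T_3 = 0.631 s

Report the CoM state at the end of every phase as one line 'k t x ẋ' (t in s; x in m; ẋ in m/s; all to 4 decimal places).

1 0.5800 0.4663 1.0480
2 0.8660 0.7772 1.2597
3 1.4970 1.6890 2.4528

phase 1: p=0.1601, T=0.580, ωT=1.748062, cosh=2.958786, sinh=2.784675; start (x,ẋ)=(0.097600, 0.531500) → end (x,ẋ)=(0.466252, 1.048049)
phase 2: p=0.5353, T=0.286, ωT=0.861975, cosh=1.395080, sinh=0.972753; start (x,ẋ)=(0.466252, 1.048049) → end (x,ẋ)=(0.777236, 1.259679)
phase 3: p=0.9657, T=0.631, ωT=1.901771, cosh=3.423524, sinh=3.274221; start (x,ẋ)=(0.777236, 1.259679) → end (x,ẋ)=(1.688972, 2.452752)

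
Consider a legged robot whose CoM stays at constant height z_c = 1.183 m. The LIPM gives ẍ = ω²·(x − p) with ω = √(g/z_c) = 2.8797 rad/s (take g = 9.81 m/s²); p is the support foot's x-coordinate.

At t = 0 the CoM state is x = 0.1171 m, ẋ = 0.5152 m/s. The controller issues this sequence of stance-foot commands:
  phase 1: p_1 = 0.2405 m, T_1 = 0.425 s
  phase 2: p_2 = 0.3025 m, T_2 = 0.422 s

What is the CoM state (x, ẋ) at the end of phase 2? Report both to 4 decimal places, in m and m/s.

x = 0.4937, ẋ = 0.6797

phase 1: p=0.2405, T=0.425, ωT=1.223873, cosh=1.847210, sinh=1.553120; start (x,ẋ)=(0.117100, 0.515200) → end (x,ẋ)=(0.290419, 0.399773)
phase 2: p=0.3025, T=0.422, ωT=1.215233, cosh=1.833861, sinh=1.537220; start (x,ẋ)=(0.290419, 0.399773) → end (x,ẋ)=(0.493750, 0.679650)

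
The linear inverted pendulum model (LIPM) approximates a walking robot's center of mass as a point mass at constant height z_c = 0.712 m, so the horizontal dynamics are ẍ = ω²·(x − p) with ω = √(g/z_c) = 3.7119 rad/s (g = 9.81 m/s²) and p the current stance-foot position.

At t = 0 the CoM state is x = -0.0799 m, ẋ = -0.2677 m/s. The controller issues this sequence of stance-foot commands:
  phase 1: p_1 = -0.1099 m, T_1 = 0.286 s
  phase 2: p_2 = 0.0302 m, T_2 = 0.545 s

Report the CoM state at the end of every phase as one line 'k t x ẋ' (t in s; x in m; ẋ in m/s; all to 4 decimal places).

phase 1: p=-0.1099, T=0.286, ωT=1.061603, cosh=1.618452, sinh=1.272551; start (x,ẋ)=(-0.079900, -0.267700) → end (x,ẋ)=(-0.153122, -0.291552)
phase 2: p=0.0302, T=0.545, ωT=2.022986, cosh=3.846562, sinh=3.714302; start (x,ẋ)=(-0.153122, -0.291552) → end (x,ẋ)=(-0.966700, -3.648956)

1 0.2860 -0.1531 -0.2916
2 0.8310 -0.9667 -3.6490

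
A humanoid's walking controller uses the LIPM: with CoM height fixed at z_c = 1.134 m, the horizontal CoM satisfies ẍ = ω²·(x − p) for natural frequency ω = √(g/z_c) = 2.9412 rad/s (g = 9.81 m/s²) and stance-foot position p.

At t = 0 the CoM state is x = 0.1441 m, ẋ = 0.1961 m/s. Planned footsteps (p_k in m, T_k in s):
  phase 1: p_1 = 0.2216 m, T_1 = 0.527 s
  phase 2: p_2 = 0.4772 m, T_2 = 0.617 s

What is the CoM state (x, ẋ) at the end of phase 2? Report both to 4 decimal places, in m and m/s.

phase 1: p=0.2216, T=0.527, ωT=1.550012, cosh=2.461887, sinh=2.249642; start (x,ẋ)=(0.144100, 0.196100) → end (x,ẋ)=(0.180795, -0.030014)
phase 2: p=0.4772, T=0.617, ωT=1.814720, cosh=3.151121, sinh=2.988238; start (x,ẋ)=(0.180795, -0.030014) → end (x,ẋ)=(-0.487302, -2.699682)

x = -0.4873, ẋ = -2.6997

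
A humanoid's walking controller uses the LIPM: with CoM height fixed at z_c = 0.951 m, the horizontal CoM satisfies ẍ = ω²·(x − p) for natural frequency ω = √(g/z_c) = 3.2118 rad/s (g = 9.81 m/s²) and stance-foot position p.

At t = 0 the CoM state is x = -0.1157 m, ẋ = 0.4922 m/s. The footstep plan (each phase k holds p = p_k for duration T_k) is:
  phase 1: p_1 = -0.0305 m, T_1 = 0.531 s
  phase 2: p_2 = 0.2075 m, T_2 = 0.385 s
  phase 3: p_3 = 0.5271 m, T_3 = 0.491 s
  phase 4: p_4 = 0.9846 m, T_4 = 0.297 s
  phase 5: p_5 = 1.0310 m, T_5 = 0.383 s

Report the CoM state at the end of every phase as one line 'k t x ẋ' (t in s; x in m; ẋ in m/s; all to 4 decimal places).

phase 1: p=-0.0305, T=0.531, ωT=1.705466, cosh=2.842818, sinh=2.661131; start (x,ẋ)=(-0.115700, 0.492200) → end (x,ẋ)=(0.135103, 0.671029)
phase 2: p=0.2075, T=0.385, ωT=1.236543, cosh=1.867037, sinh=1.576651; start (x,ẋ)=(0.135103, 0.671029) → end (x,ẋ)=(0.401736, 0.886227)
phase 3: p=0.5271, T=0.491, ωT=1.576994, cosh=2.523489, sinh=2.316894; start (x,ẋ)=(0.401736, 0.886227) → end (x,ẋ)=(0.850043, 1.303502)
phase 4: p=0.9846, T=0.297, ωT=0.953905, cosh=1.490530, sinh=1.105296; start (x,ẋ)=(0.850043, 1.303502) → end (x,ẋ)=(1.232621, 1.465232)
phase 5: p=1.0310, T=0.383, ωT=1.230119, cosh=1.856948, sinh=1.564690; start (x,ẋ)=(1.232621, 1.465232) → end (x,ẋ)=(2.119215, 3.734098)

1 0.5310 0.1351 0.6710
2 0.9160 0.4017 0.8862
3 1.4070 0.8500 1.3035
4 1.7040 1.2326 1.4652
5 2.0870 2.1192 3.7341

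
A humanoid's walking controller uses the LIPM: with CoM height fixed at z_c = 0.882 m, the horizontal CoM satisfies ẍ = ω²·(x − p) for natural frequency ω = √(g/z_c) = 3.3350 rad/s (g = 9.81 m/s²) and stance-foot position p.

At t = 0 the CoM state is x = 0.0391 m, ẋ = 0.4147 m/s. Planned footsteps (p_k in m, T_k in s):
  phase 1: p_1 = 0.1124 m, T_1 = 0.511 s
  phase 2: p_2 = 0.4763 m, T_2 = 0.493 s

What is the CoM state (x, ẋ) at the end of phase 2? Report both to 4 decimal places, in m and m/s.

phase 1: p=0.1124, T=0.511, ωT=1.704185, cosh=2.839412, sinh=2.657492; start (x,ẋ)=(0.039100, 0.414700) → end (x,ẋ)=(0.234724, 0.527866)
phase 2: p=0.4763, T=0.493, ωT=1.644155, cosh=2.684905, sinh=2.491729; start (x,ẋ)=(0.234724, 0.527866) → end (x,ẋ)=(0.222085, -0.590204)

x = 0.2221, ẋ = -0.5902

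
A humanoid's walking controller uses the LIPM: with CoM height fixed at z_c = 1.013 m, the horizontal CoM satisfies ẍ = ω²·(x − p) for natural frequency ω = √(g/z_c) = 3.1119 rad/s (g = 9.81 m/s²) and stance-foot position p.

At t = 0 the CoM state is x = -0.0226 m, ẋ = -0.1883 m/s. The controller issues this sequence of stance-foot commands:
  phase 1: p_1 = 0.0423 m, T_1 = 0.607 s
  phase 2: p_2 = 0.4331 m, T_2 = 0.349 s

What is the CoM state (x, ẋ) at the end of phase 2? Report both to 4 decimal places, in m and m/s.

phase 1: p=0.0423, T=0.607, ωT=1.888923, cosh=3.381740, sinh=3.230505; start (x,ẋ)=(-0.022600, -0.188300) → end (x,ẋ)=(-0.372652, -1.289222)
phase 2: p=0.4331, T=0.349, ωT=1.086053, cosh=1.650052, sinh=1.312506; start (x,ẋ)=(-0.372652, -1.289222) → end (x,ẋ)=(-1.440187, -5.418285)

x = -1.4402, ẋ = -5.4183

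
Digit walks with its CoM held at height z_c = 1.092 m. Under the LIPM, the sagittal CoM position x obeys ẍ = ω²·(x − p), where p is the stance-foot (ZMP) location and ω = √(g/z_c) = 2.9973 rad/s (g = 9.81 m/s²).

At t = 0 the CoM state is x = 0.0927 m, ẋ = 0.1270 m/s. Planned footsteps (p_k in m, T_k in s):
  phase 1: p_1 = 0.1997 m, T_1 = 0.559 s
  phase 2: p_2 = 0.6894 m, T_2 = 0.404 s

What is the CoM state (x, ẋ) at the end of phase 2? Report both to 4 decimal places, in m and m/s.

x = -0.7889, ẋ = -3.9687

phase 1: p=0.1997, T=0.559, ωT=1.675491, cosh=2.764316, sinh=2.577100; start (x,ẋ)=(0.092700, 0.127000) → end (x,ẋ)=(0.013114, -0.475436)
phase 2: p=0.6894, T=0.404, ωT=1.210909, cosh=1.827231, sinh=1.529304; start (x,ẋ)=(0.013114, -0.475436) → end (x,ẋ)=(-0.788912, -3.968682)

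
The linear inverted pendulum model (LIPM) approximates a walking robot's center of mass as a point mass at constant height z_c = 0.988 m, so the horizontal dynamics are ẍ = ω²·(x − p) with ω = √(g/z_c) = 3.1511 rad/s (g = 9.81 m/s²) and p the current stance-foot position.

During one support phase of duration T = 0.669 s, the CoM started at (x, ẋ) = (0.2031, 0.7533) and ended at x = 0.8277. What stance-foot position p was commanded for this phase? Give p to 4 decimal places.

p = 0.3117

ωT = 3.1511·0.669 = 2.108086; cosh(ωT) = 4.176969, sinh(ωT) = 4.055499
x(T) = p + (x₀−p)·cosh(ωT) + (ẋ₀/ω)·sinh(ωT) ⇒ p·(1 − cosh) = x(T) − x₀·cosh − (ẋ₀/ω)·sinh
numerator   = 0.8277 − (0.2031)·4.176969 − (0.7533/3.1511)·4.055499 = -0.990148
denominator = 1 − 4.176969 = -3.176969
p = -0.990148 / -3.176969 = 0.3117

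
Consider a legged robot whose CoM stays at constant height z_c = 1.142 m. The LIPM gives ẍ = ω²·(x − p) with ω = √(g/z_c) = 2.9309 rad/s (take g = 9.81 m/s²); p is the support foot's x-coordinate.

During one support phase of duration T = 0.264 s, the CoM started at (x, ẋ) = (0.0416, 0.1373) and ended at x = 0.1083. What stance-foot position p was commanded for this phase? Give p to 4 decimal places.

p = -0.0434

ωT = 2.9309·0.264 = 0.773758; cosh(ωT) = 1.314587, sinh(ωT) = 0.853310
x(T) = p + (x₀−p)·cosh(ωT) + (ẋ₀/ω)·sinh(ωT) ⇒ p·(1 − cosh) = x(T) − x₀·cosh − (ẋ₀/ω)·sinh
numerator   = 0.1083 − (0.0416)·1.314587 − (0.1373/2.9309)·0.853310 = 0.013639
denominator = 1 − 1.314587 = -0.314587
p = 0.013639 / -0.314587 = -0.0434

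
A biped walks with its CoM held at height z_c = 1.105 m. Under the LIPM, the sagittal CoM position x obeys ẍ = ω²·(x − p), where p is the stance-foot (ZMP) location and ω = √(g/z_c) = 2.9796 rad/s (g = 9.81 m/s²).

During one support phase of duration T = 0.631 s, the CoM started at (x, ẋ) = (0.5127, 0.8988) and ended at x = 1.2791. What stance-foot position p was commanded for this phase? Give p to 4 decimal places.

p = 0.5973

ωT = 2.9796·0.631 = 1.880128; cosh(ωT) = 3.353456, sinh(ωT) = 3.200885
x(T) = p + (x₀−p)·cosh(ωT) + (ẋ₀/ω)·sinh(ωT) ⇒ p·(1 − cosh) = x(T) − x₀·cosh − (ẋ₀/ω)·sinh
numerator   = 1.2791 − (0.5127)·3.353456 − (0.8988/2.9796)·3.200885 = -1.405768
denominator = 1 − 3.353456 = -2.353456
p = -1.405768 / -2.353456 = 0.5973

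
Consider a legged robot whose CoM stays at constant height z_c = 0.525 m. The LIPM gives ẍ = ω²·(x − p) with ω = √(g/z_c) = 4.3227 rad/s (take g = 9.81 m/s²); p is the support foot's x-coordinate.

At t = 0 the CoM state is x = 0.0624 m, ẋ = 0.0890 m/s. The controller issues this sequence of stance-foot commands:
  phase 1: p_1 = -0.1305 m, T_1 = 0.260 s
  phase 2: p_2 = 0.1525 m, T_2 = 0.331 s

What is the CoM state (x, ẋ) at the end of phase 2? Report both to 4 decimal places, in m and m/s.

phase 1: p=-0.1305, T=0.260, ωT=1.123902, cosh=1.700923, sinh=1.375914; start (x,ẋ)=(0.062400, 0.089000) → end (x,ẋ)=(0.225937, 1.298686)
phase 2: p=0.1525, T=0.331, ωT=1.430814, cosh=2.210608, sinh=1.971493; start (x,ẋ)=(0.225937, 1.298686) → end (x,ẋ)=(0.907143, 3.496726)

x = 0.9071, ẋ = 3.4967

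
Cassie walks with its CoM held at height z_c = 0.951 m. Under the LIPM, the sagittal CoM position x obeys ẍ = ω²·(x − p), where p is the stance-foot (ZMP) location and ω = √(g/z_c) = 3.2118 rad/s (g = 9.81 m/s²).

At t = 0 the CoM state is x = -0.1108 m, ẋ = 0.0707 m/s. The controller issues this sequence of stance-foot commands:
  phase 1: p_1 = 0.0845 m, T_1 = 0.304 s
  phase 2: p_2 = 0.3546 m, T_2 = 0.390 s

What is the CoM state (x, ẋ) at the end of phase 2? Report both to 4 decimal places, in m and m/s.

x = -0.9732, ẋ = -3.9418

phase 1: p=0.0845, T=0.304, ωT=0.976387, cosh=1.515758, sinh=1.139089; start (x,ẋ)=(-0.110800, 0.070700) → end (x,ẋ)=(-0.186453, -0.607346)
phase 2: p=0.3546, T=0.390, ωT=1.252602, cosh=1.892598, sinh=1.606838; start (x,ẋ)=(-0.186453, -0.607346) → end (x,ẋ)=(-0.973247, -3.941753)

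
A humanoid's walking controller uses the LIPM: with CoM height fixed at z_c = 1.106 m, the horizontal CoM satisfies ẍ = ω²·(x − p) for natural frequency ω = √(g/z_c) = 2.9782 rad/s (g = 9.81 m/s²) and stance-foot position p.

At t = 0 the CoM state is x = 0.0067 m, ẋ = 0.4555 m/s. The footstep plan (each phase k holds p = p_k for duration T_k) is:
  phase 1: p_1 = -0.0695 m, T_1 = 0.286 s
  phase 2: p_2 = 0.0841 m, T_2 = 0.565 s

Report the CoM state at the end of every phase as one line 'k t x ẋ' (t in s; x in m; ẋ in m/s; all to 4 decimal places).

phase 1: p=-0.0695, T=0.286, ωT=0.851765, cosh=1.385221, sinh=0.958560; start (x,ẋ)=(0.006700, 0.455500) → end (x,ẋ)=(0.182660, 0.848502)
phase 2: p=0.0841, T=0.565, ωT=1.682683, cosh=2.782923, sinh=2.597048; start (x,ẋ)=(0.182660, 0.848502) → end (x,ẋ)=(1.098297, 3.123636)

1 0.2860 0.1827 0.8485
2 0.8510 1.0983 3.1236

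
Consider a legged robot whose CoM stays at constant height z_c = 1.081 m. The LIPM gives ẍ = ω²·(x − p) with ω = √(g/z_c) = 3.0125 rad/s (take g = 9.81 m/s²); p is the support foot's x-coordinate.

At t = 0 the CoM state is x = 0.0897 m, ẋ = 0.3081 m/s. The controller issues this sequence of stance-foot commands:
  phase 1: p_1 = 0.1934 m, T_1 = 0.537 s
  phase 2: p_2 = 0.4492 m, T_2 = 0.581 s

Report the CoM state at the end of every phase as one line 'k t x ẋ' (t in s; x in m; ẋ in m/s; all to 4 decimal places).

phase 1: p=0.1934, T=0.537, ωT=1.617713, cosh=2.619948, sinh=2.421596; start (x,ẋ)=(0.089700, 0.308100) → end (x,ẋ)=(0.169377, 0.050708)
phase 2: p=0.4492, T=0.581, ωT=1.750263, cosh=2.964921, sinh=2.791193; start (x,ẋ)=(0.169377, 0.050708) → end (x,ẋ)=(-0.333469, -2.202533)

1 0.5370 0.1694 0.0507
2 1.1180 -0.3335 -2.2025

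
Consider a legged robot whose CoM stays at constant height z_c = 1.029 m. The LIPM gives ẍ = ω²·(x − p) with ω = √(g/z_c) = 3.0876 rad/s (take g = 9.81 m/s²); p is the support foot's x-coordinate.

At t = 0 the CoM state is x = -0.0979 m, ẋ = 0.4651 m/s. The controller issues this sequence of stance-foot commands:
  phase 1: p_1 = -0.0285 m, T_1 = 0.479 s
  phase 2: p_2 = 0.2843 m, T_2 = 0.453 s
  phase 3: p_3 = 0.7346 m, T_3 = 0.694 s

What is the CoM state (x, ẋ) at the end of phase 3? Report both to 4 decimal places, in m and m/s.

x = -0.4620, ẋ = -3.4992

phase 1: p=-0.0285, T=0.479, ωT=1.478960, cosh=2.308128, sinh=2.080253; start (x,ẋ)=(-0.097900, 0.465100) → end (x,ẋ)=(0.124674, 0.627755)
phase 2: p=0.2843, T=0.453, ωT=1.398683, cosh=2.148392, sinh=1.901470; start (x,ẋ)=(0.124674, 0.627755) → end (x,ẋ)=(0.327959, 0.411505)
phase 3: p=0.7346, T=0.694, ωT=2.142794, cosh=4.320274, sinh=4.202948; start (x,ẋ)=(0.327959, 0.411505) → end (x,ẋ)=(-0.462047, -3.499177)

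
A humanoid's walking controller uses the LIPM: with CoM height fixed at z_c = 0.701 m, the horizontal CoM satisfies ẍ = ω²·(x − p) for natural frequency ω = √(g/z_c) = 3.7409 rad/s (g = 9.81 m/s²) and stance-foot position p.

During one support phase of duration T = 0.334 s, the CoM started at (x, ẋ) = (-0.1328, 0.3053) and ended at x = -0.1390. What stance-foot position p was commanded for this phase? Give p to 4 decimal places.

p = 0.0214

ωT = 3.7409·0.334 = 1.249461; cosh(ωT) = 1.887560, sinh(ωT) = 1.600901
x(T) = p + (x₀−p)·cosh(ωT) + (ẋ₀/ω)·sinh(ωT) ⇒ p·(1 − cosh) = x(T) − x₀·cosh − (ẋ₀/ω)·sinh
numerator   = -0.1390 − (-0.1328)·1.887560 − (0.3053/3.7409)·1.600901 = -0.018984
denominator = 1 − 1.887560 = -0.887560
p = -0.018984 / -0.887560 = 0.0214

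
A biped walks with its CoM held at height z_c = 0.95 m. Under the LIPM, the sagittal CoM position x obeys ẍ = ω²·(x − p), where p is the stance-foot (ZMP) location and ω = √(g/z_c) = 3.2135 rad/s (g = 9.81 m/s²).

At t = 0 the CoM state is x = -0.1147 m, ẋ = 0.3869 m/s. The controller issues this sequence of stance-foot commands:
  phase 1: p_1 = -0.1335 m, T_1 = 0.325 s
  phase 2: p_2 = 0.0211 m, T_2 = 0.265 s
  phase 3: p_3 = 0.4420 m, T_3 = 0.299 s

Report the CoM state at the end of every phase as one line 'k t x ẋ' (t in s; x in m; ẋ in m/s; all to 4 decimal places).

phase 1: p=-0.1335, T=0.325, ωT=1.044388, cosh=1.596782, sinh=1.244875; start (x,ẋ)=(-0.114700, 0.386900) → end (x,ẋ)=(0.046400, 0.693003)
phase 2: p=0.0211, T=0.265, ωT=0.851577, cosh=1.385041, sinh=0.958300; start (x,ẋ)=(0.046400, 0.693003) → end (x,ẋ)=(0.262803, 1.037750)
phase 3: p=0.4420, T=0.299, ωT=0.960836, cosh=1.498227, sinh=1.115655; start (x,ẋ)=(0.262803, 1.037750) → end (x,ẋ)=(0.533805, 0.912335)

1 0.3250 0.0464 0.6930
2 0.5900 0.2628 1.0377
3 0.8890 0.5338 0.9123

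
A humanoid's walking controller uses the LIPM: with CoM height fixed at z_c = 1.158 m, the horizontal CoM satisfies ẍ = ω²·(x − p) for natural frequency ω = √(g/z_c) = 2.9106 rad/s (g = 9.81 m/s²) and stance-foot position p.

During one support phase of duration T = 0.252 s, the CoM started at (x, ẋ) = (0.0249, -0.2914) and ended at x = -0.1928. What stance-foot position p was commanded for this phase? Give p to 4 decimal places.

ωT = 2.9106·0.252 = 0.733471; cosh(ωT) = 1.281268, sinh(ωT) = 0.801029
x(T) = p + (x₀−p)·cosh(ωT) + (ẋ₀/ω)·sinh(ωT) ⇒ p·(1 − cosh) = x(T) − x₀·cosh − (ẋ₀/ω)·sinh
numerator   = -0.1928 − (0.0249)·1.281268 − (-0.2914/2.9106)·0.801029 = -0.144507
denominator = 1 − 1.281268 = -0.281268
p = -0.144507 / -0.281268 = 0.5138

p = 0.5138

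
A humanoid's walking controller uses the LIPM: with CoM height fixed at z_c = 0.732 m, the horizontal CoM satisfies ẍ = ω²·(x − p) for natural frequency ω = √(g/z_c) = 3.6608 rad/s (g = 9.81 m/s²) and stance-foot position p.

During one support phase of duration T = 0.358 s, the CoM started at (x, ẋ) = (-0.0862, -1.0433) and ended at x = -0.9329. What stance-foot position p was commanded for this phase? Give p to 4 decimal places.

p = 0.2745

ωT = 3.6608·0.358 = 1.310566; cosh(ωT) = 1.988970, sinh(ωT) = 1.719303
x(T) = p + (x₀−p)·cosh(ωT) + (ẋ₀/ω)·sinh(ωT) ⇒ p·(1 − cosh) = x(T) − x₀·cosh − (ẋ₀/ω)·sinh
numerator   = -0.9329 − (-0.0862)·1.988970 − (-1.0433/3.6608)·1.719303 = -0.271463
denominator = 1 − 1.988970 = -0.988970
p = -0.271463 / -0.988970 = 0.2745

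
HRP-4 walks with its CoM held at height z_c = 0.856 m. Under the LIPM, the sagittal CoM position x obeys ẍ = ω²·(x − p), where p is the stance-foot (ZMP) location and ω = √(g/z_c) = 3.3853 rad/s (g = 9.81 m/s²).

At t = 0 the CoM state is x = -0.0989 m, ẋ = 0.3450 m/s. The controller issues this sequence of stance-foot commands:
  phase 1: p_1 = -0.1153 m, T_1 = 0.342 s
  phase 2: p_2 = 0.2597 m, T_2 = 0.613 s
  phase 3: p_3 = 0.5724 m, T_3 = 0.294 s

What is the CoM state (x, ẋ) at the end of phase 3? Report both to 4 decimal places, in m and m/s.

phase 1: p=-0.1153, T=0.342, ωT=1.157773, cosh=1.748511, sinh=1.434325; start (x,ẋ)=(-0.098900, 0.345000) → end (x,ẋ)=(0.059549, 0.682868)
phase 2: p=0.2597, T=0.613, ωT=2.075189, cosh=4.045792, sinh=3.920259; start (x,ẋ)=(0.059549, 0.682868) → end (x,ẋ)=(0.240710, 0.106494)
phase 3: p=0.5724, T=0.294, ωT=0.995278, cosh=1.537549, sinh=1.167928; start (x,ẋ)=(0.240710, 0.106494) → end (x,ẋ)=(0.099151, -1.147691)

x = 0.0992, ẋ = -1.1477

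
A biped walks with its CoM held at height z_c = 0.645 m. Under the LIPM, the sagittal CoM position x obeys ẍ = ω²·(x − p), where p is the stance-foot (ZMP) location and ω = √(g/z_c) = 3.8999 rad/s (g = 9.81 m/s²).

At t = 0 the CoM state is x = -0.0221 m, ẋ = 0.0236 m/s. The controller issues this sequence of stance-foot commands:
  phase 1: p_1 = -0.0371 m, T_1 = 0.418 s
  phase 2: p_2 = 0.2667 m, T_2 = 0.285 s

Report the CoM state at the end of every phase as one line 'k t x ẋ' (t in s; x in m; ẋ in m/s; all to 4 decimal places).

phase 1: p=-0.0371, T=0.418, ωT=1.630158, cosh=2.650290, sinh=2.454392; start (x,ẋ)=(-0.022100, 0.023600) → end (x,ẋ)=(0.017507, 0.206125)
phase 2: p=0.2667, T=0.285, ωT=1.111471, cosh=1.683951, sinh=1.354876; start (x,ẋ)=(0.017507, 0.206125) → end (x,ẋ)=(-0.081318, -0.969602)

1 0.4180 0.0175 0.2061
2 0.7030 -0.0813 -0.9696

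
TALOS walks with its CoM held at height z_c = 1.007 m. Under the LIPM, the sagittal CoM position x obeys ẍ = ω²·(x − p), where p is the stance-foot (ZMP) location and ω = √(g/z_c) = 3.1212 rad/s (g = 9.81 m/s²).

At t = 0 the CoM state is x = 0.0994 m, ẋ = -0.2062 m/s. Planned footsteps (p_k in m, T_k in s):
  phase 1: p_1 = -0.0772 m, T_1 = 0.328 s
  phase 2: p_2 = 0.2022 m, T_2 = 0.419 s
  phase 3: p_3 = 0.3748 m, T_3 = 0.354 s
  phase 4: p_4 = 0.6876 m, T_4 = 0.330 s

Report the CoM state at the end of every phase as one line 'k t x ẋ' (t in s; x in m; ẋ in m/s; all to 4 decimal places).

phase 1: p=-0.0772, T=0.328, ωT=1.023754, cosh=1.571434, sinh=1.212190; start (x,ẋ)=(0.099400, -0.206200) → end (x,ẋ)=(0.120233, 0.344134)
phase 2: p=0.2022, T=0.419, ωT=1.307783, cosh=1.984192, sinh=1.713773; start (x,ẋ)=(0.120233, 0.344134) → end (x,ẋ)=(0.228517, 0.244383)
phase 3: p=0.3748, T=0.354, ωT=1.104905, cosh=1.675090, sinh=1.343847; start (x,ẋ)=(0.228517, 0.244383) → end (x,ẋ)=(0.234982, -0.204210)
phase 4: p=0.6876, T=0.330, ωT=1.029996, cosh=1.579032, sinh=1.222023; start (x,ẋ)=(0.234982, -0.204210) → end (x,ẋ)=(-0.107050, -2.048818)

1 0.3280 0.1202 0.3441
2 0.7470 0.2285 0.2444
3 1.1010 0.2350 -0.2042
4 1.4310 -0.1071 -2.0488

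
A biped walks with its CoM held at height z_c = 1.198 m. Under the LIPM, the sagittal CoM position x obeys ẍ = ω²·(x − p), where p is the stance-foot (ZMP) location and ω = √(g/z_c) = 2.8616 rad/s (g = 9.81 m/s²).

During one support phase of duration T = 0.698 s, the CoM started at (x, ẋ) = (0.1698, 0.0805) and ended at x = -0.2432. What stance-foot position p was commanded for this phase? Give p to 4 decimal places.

ωT = 2.8616·0.698 = 1.997397; cosh(ωT) = 3.752767, sinh(ωT) = 3.617079
x(T) = p + (x₀−p)·cosh(ωT) + (ẋ₀/ω)·sinh(ωT) ⇒ p·(1 − cosh) = x(T) − x₀·cosh − (ẋ₀/ω)·sinh
numerator   = -0.2432 − (0.1698)·3.752767 − (0.0805/2.8616)·3.617079 = -0.982172
denominator = 1 − 3.752767 = -2.752767
p = -0.982172 / -2.752767 = 0.3568

p = 0.3568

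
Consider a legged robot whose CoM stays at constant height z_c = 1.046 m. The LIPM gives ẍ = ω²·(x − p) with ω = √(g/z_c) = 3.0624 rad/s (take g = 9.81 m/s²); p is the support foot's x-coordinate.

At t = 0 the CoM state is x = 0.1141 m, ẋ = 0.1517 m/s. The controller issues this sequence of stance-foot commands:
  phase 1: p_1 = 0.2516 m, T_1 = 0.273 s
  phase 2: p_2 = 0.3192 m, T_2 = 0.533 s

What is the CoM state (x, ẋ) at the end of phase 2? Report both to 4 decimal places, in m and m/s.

phase 1: p=0.2516, T=0.273, ωT=0.836035, cosh=1.370313, sinh=0.936888; start (x,ẋ)=(0.114100, 0.151700) → end (x,ẋ)=(0.109592, -0.186628)
phase 2: p=0.3192, T=0.533, ωT=1.632259, cosh=2.655453, sinh=2.459965; start (x,ẋ)=(0.109592, -0.186628) → end (x,ẋ)=(-0.387319, -2.074644)

x = -0.3873, ẋ = -2.0746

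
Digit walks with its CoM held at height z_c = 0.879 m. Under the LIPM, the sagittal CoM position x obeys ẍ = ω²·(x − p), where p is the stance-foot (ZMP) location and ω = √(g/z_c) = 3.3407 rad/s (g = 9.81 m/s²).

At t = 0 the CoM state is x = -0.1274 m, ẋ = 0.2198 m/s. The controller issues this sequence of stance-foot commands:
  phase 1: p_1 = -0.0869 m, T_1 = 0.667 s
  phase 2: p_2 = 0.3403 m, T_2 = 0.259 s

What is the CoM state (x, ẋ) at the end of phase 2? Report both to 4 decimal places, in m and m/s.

x = 0.0195, ẋ = -0.4549

phase 1: p=-0.0869, T=0.667, ωT=2.228247, cosh=4.695647, sinh=4.587930; start (x,ẋ)=(-0.127400, 0.219800) → end (x,ẋ)=(0.024787, 0.411364)
phase 2: p=0.3403, T=0.259, ωT=0.865241, cosh=1.398265, sinh=0.977315; start (x,ẋ)=(0.024787, 0.411364) → end (x,ẋ)=(0.019473, -0.454927)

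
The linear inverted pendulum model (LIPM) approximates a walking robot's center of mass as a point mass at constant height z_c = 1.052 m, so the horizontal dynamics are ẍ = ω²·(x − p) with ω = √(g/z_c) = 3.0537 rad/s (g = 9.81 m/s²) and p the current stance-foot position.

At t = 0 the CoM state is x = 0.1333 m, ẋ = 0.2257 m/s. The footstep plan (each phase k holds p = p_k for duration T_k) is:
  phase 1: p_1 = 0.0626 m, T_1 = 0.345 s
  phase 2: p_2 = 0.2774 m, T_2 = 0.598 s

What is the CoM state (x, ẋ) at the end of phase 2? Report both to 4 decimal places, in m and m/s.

phase 1: p=0.0626, T=0.345, ωT=1.053527, cosh=1.608226, sinh=1.259520; start (x,ẋ)=(0.133300, 0.225700) → end (x,ẋ)=(0.269393, 0.634903)
phase 2: p=0.2774, T=0.598, ωT=1.826113, cosh=3.185369, sinh=3.024331; start (x,ẋ)=(0.269393, 0.634903) → end (x,ẋ)=(0.880692, 1.948453)

x = 0.8807, ẋ = 1.9485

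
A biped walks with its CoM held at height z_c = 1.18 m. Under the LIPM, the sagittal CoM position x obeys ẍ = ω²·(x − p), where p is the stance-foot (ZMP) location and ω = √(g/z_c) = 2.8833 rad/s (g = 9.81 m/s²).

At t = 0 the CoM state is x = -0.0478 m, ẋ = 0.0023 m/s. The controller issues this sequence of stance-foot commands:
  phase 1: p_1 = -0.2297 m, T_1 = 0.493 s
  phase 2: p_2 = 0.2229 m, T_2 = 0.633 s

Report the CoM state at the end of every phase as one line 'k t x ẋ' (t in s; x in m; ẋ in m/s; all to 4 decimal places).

phase 1: p=-0.2297, T=0.493, ωT=1.421467, cosh=2.192277, sinh=1.950917; start (x,ẋ)=(-0.047800, 0.002300) → end (x,ẋ)=(0.170631, 1.028244)
phase 2: p=0.2229, T=0.633, ωT=1.825129, cosh=3.182396, sinh=3.021199; start (x,ẋ)=(0.170631, 1.028244) → end (x,ẋ)=(1.133982, 2.816966)

1 0.4930 0.1706 1.0282
2 1.1260 1.1340 2.8170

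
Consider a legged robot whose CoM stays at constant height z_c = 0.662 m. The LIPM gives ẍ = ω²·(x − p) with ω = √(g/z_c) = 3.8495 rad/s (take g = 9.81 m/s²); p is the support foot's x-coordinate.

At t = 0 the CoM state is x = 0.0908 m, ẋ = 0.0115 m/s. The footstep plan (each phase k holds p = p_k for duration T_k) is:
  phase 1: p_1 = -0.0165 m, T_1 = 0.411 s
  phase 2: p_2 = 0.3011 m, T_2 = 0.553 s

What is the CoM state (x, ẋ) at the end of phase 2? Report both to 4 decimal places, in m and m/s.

x = 1.2037, ẋ = 3.6104

phase 1: p=-0.0165, T=0.411, ωT=1.582144, cosh=2.535456, sinh=2.329922; start (x,ẋ)=(0.090800, 0.011500) → end (x,ẋ)=(0.262515, 0.991535)
phase 2: p=0.3011, T=0.553, ωT=2.128774, cosh=4.261768, sinh=4.142785; start (x,ẋ)=(0.262515, 0.991535) → end (x,ẋ)=(1.203737, 3.610351)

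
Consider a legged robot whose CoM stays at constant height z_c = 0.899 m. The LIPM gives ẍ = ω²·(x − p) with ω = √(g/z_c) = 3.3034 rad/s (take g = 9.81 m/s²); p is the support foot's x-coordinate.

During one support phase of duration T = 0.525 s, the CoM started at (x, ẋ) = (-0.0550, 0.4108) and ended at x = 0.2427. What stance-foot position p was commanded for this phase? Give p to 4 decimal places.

p = -0.0323

ωT = 3.3034·0.525 = 1.734285; cosh(ωT) = 2.920701, sinh(ωT) = 2.744175
x(T) = p + (x₀−p)·cosh(ωT) + (ẋ₀/ω)·sinh(ωT) ⇒ p·(1 − cosh) = x(T) − x₀·cosh − (ẋ₀/ω)·sinh
numerator   = 0.2427 − (-0.0550)·2.920701 − (0.4108/3.3034)·2.744175 = 0.062082
denominator = 1 − 2.920701 = -1.920701
p = 0.062082 / -1.920701 = -0.0323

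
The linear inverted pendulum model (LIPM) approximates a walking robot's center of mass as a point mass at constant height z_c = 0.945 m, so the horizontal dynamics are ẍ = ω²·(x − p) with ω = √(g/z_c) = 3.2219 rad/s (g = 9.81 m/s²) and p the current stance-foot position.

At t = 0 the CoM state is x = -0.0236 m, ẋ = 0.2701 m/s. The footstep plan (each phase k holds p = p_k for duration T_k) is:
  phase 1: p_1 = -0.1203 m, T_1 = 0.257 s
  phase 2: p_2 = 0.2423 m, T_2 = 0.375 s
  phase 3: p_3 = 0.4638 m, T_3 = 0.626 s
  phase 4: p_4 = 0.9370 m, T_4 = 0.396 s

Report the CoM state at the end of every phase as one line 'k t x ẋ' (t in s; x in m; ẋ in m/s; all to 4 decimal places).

phase 1: p=-0.1203, T=0.257, ωT=0.828028, cosh=1.362856, sinh=0.925946; start (x,ẋ)=(-0.023600, 0.270100) → end (x,ẋ)=(0.089113, 0.656593)
phase 2: p=0.2423, T=0.375, ωT=1.208213, cosh=1.823113, sinh=1.524382; start (x,ẋ)=(0.089113, 0.656593) → end (x,ẋ)=(0.273677, 0.444677)
phase 3: p=0.4638, T=0.626, ωT=2.016909, cosh=3.824065, sinh=3.690998; start (x,ẋ)=(0.273677, 0.444677) → end (x,ẋ)=(0.246177, -0.560479)
phase 4: p=0.9370, T=0.396, ωT=1.275872, cosh=1.930506, sinh=1.651319; start (x,ẋ)=(0.246177, -0.560479) → end (x,ẋ)=(-0.683901, -4.757453)

1 0.2570 0.0891 0.6566
2 0.6320 0.2737 0.4447
3 1.2580 0.2462 -0.5605
4 1.6540 -0.6839 -4.7575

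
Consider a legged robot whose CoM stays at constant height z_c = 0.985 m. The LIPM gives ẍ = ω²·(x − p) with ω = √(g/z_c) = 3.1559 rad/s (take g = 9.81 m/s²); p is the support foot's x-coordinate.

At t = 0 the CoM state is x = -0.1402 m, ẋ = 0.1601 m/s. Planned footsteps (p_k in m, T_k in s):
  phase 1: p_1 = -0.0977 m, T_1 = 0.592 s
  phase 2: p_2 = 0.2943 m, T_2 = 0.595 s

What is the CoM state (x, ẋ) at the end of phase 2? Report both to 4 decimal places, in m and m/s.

x = -0.8441, ẋ = -3.3965

phase 1: p=-0.0977, T=0.592, ωT=1.868293, cosh=3.315808, sinh=3.161421; start (x,ẋ)=(-0.140200, 0.160100) → end (x,ẋ)=(-0.078242, 0.106833)
phase 2: p=0.2943, T=0.595, ωT=1.877760, cosh=3.345888, sinh=3.192956; start (x,ẋ)=(-0.078242, 0.106833) → end (x,ẋ)=(-0.844096, -3.396522)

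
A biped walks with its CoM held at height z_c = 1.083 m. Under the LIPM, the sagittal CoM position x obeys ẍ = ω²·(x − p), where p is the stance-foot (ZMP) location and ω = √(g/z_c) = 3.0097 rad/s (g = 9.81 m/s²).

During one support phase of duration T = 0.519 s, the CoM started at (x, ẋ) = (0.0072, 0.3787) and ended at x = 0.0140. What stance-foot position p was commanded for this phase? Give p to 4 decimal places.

p = 0.1952

ωT = 3.0097·0.519 = 1.562034; cosh(ωT) = 2.489110, sinh(ωT) = 2.279401
x(T) = p + (x₀−p)·cosh(ωT) + (ẋ₀/ω)·sinh(ωT) ⇒ p·(1 − cosh) = x(T) − x₀·cosh − (ẋ₀/ω)·sinh
numerator   = 0.0140 − (0.0072)·2.489110 − (0.3787/3.0097)·2.279401 = -0.290731
denominator = 1 − 2.489110 = -1.489110
p = -0.290731 / -1.489110 = 0.1952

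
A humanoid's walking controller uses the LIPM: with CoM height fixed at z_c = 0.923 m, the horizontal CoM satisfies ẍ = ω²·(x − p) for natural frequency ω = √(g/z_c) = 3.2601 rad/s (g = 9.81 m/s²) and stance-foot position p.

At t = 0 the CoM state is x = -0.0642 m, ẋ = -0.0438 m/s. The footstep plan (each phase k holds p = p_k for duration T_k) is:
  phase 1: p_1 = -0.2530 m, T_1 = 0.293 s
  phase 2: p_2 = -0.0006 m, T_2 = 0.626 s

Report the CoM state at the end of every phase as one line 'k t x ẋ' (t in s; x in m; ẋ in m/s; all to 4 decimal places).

1 0.2930 0.0138 0.6162
2 0.9190 0.7709 2.5890

phase 1: p=-0.2530, T=0.293, ωT=0.955209, cosh=1.491973, sinh=1.107241; start (x,ẋ)=(-0.064200, -0.043800) → end (x,ẋ)=(0.013809, 0.616166)
phase 2: p=-0.0006, T=0.626, ωT=2.040823, cosh=3.913430, sinh=3.783508; start (x,ẋ)=(0.013809, 0.616166) → end (x,ẋ)=(0.770878, 2.589048)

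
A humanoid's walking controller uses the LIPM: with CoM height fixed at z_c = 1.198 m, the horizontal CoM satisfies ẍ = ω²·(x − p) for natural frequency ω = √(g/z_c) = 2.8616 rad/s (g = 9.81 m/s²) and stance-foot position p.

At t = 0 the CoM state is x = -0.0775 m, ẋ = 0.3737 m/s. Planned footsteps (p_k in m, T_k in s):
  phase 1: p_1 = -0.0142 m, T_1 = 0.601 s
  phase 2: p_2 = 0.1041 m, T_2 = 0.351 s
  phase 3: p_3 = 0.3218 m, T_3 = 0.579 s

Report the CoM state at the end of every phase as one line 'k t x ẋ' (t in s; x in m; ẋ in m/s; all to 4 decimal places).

1 0.6010 0.1563 0.5873
2 0.9520 0.4275 1.0858
3 1.5310 1.5675 3.7140

phase 1: p=-0.0142, T=0.601, ωT=1.719822, cosh=2.881315, sinh=2.702217; start (x,ẋ)=(-0.077500, 0.373700) → end (x,ẋ)=(0.156299, 0.587270)
phase 2: p=0.1041, T=0.351, ωT=1.004422, cosh=1.548292, sinh=1.182036; start (x,ẋ)=(0.156299, 0.587270) → end (x,ẋ)=(0.427501, 1.085828)
phase 3: p=0.3218, T=0.579, ωT=1.656866, cosh=2.716796, sinh=2.526060; start (x,ẋ)=(0.427501, 1.085828) → end (x,ẋ)=(1.567477, 3.714043)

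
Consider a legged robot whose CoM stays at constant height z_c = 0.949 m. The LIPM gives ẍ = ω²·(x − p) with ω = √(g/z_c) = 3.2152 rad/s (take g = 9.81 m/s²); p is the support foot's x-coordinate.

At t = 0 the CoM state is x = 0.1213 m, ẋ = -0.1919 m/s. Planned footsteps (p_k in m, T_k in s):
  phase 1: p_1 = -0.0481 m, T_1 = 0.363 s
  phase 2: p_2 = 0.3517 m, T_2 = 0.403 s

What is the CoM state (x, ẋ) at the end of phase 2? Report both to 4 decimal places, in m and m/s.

x = 0.2203, ẋ = -0.1334

phase 1: p=-0.0481, T=0.363, ωT=1.167118, cosh=1.761991, sinh=1.450728; start (x,ẋ)=(0.121300, -0.191900) → end (x,ẋ)=(0.163794, 0.452020)
phase 2: p=0.3517, T=0.403, ωT=1.295726, cosh=1.963673, sinh=1.689973; start (x,ẋ)=(0.163794, 0.452020) → end (x,ẋ)=(0.220305, -0.133386)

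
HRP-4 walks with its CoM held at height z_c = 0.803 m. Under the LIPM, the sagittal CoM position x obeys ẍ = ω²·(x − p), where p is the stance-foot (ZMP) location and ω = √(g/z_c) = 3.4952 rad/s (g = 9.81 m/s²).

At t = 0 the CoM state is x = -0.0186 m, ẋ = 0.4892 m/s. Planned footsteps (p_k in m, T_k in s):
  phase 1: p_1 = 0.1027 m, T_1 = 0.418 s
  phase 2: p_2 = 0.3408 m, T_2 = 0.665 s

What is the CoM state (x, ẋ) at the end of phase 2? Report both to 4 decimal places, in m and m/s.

x = -0.4794, ẋ = -2.7646

phase 1: p=0.1027, T=0.418, ωT=1.460994, cosh=2.271123, sinh=2.039117; start (x,ẋ)=(-0.018600, 0.489200) → end (x,ẋ)=(0.112615, 0.246513)
phase 2: p=0.3408, T=0.665, ωT=2.324308, cosh=5.158728, sinh=5.060877; start (x,ẋ)=(0.112615, 0.246513) → end (x,ẋ)=(-0.479408, -2.764627)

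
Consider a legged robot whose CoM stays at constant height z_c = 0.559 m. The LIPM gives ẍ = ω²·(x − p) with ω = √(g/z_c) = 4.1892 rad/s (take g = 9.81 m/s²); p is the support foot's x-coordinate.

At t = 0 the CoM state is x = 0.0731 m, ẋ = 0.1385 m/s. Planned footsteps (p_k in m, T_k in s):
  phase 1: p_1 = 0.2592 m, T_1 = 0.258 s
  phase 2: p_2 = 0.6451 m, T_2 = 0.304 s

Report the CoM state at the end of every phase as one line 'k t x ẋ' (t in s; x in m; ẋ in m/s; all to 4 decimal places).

phase 1: p=0.2592, T=0.258, ωT=1.080814, cosh=1.643198, sinh=1.303878; start (x,ẋ)=(0.073100, 0.138500) → end (x,ẋ)=(-0.003491, -0.788934)
phase 2: p=0.6451, T=0.304, ωT=1.273517, cosh=1.926622, sinh=1.646776; start (x,ẋ)=(-0.003491, -0.788934) → end (x,ẋ)=(-0.914620, -5.994397)

1 0.2580 -0.0035 -0.7889
2 0.5620 -0.9146 -5.9944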